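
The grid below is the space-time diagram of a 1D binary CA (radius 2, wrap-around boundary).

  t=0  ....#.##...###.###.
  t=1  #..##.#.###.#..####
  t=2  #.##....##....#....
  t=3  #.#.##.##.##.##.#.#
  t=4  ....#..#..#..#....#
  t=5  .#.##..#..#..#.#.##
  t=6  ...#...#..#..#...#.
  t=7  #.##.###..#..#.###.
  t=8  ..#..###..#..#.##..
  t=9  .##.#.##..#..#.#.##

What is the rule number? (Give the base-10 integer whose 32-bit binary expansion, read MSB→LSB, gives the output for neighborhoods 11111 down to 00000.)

298532988

  nb #####: next=.  (t=1,i=17, bit31=0)
  nb ####.: next=.  (t=1,i=18, bit30=0)
  nb ###.#: next=.  (t=0,i=13, bit29=0)
  nb ###..: next=#  (t=0,i=17, bit28=1)
  nb ##.##: next=.  (t=0,i=14, bit27=0)
  nb ##.#.: next=.  (t=1,i=5, bit26=0)
  nb ##..#: next=.  (t=1,i=1, bit25=0)
  nb ##...: next=#  (t=0,i=8, bit24=1)
  nb #.###: next=#  (t=0,i=15, bit23=1)
  nb #.##.: next=#  (t=0,i=6, bit22=1)
  nb #.#.#: next=.  (t=1,i=6, bit21=0)
  nb #.#..: next=.  (t=1,i=12, bit20=0)
  nb #..##: next=#  (t=1,i=2, bit19=1)
  nb #..#.: next=.  (t=4,i=6, bit18=0)
  nb #...#: next=#  (t=0,i=9, bit17=1)
  nb #....: next=#  (t=0,i=0, bit16=1)
  nb .####: next=.  (t=1,i=16, bit15=0)
  nb .###.: next=#  (t=0,i=12, bit14=1)
  nb .##.#: next=.  (t=1,i=4, bit13=0)
  nb .##..: next=.  (t=0,i=7, bit12=0)
  nb .#.##: next=.  (t=0,i=5, bit11=0)
  nb .#.#.: next=.  (t=5,i=14, bit10=0)
  nb .#..#: next=.  (t=1,i=13, bit9=0)
  nb .#...: next=.  (t=2,i=15, bit8=0)
  nb ..###: next=.  (t=0,i=11, bit7=0)
  nb ..##.: next=#  (t=1,i=3, bit6=1)
  nb ..#.#: next=#  (t=0,i=4, bit5=1)
  nb ..#..: next=#  (t=2,i=14, bit4=1)
  nb ...##: next=#  (t=0,i=10, bit3=1)
  nb ...#.: next=#  (t=0,i=3, bit2=1)
  nb ....#: next=.  (t=0,i=2, bit1=0)
  nb .....: next=.  (t=0,i=1, bit0=0)
  bits 00010001110010110100000001111100 = 298532988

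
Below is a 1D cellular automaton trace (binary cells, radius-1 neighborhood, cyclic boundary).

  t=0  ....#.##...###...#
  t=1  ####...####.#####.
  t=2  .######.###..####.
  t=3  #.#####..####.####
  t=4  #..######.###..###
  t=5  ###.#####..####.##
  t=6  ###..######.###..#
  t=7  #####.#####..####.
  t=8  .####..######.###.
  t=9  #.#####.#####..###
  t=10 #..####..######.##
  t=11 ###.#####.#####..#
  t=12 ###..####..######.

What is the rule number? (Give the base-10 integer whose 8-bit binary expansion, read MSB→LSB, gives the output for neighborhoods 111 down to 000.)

211

  nb ###: next=#  (t=0,i=12, bit7=1)
  nb ##.: next=#  (t=0,i=7, bit6=1)
  nb #.#: next=.  (t=0,i=5, bit5=0)
  nb #..: next=#  (t=0,i=0, bit4=1)
  nb .##: next=.  (t=0,i=6, bit3=0)
  nb .#.: next=.  (t=0,i=4, bit2=0)
  nb ..#: next=#  (t=0,i=3, bit1=1)
  nb ...: next=#  (t=0,i=1, bit0=1)
  bits 11010011 = 211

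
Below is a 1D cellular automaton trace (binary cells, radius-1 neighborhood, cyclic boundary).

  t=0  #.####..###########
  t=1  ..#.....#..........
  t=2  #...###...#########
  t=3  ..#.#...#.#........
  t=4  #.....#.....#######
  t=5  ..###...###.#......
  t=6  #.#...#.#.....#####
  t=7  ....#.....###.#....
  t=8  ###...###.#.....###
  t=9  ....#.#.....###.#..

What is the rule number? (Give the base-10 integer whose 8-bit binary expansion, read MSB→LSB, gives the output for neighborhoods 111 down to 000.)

9

  ### -> .   bit 7 = 0  t=0,i=3
  ##. -> .   bit 6 = 0  t=0,i=0
  #.# -> .   bit 5 = 0  t=0,i=1
  #.. -> .   bit 4 = 0  t=0,i=6
  .## -> #   bit 3 = 1  t=0,i=2
  .#. -> .   bit 2 = 0  t=1,i=2
  ..# -> .   bit 1 = 0  t=0,i=7
  ... -> #   bit 0 = 1  t=1,i=0
  bits 00001001 = 9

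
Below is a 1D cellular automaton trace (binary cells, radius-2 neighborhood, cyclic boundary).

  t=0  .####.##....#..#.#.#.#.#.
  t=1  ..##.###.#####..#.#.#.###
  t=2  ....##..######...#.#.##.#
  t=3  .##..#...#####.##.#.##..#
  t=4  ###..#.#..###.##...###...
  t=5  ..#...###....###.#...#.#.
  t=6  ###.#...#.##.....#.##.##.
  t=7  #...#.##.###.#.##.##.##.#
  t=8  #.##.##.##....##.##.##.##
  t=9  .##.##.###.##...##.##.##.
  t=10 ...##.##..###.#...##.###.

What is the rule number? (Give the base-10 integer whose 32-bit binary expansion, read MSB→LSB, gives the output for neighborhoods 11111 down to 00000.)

  [31] ##### => #  t=1,i=11
  [30] ####. => #  t=0,i=3
  [29] ###.# => .  t=0,i=4
  [28] ###.. => #  t=1,i=13
  [27] ##.## => #  t=0,i=5
  [26] ##.#. => .  t=2,i=23
  [25] ##..# => .  t=1,i=0
  [24] ##... => .  t=0,i=8
  [23] #.### => #  t=1,i=5
  [22] #.##. => #  t=0,i=6
  [21] #.#.# => .  t=0,i=17
  [20] #.#.. => #  t=0,i=23
  [19] #..## => .  t=0,i=0
  [18] #..#. => .  t=0,i=14
  [17] #...# => #  t=2,i=15
  [16] #.... => #  t=0,i=9
  [15] .#### => #  t=0,i=2
  [14] .###. => .  t=1,i=6
  [13] .##.# => .  t=1,i=3
  [12] .##.. => #  t=0,i=7
  [11] .#.## => #  t=1,i=21
  [10] .#.#. => #  t=0,i=16
  [9] .#..# => #  t=0,i=13
  [8] .#... => .  t=2,i=0
  [7] ..### => .  t=0,i=1
  [6] ..##. => .  t=1,i=2
  [5] ..#.# => .  t=0,i=15
  [4] ..#.. => #  t=0,i=12
  [3] ...## => .  t=2,i=3
  [2] ...#. => #  t=0,i=11
  [1] ....# => #  t=0,i=10
  [0] ..... => .  t=6,i=14
  bits 11011000110100111001111000010110 = 3637747222

3637747222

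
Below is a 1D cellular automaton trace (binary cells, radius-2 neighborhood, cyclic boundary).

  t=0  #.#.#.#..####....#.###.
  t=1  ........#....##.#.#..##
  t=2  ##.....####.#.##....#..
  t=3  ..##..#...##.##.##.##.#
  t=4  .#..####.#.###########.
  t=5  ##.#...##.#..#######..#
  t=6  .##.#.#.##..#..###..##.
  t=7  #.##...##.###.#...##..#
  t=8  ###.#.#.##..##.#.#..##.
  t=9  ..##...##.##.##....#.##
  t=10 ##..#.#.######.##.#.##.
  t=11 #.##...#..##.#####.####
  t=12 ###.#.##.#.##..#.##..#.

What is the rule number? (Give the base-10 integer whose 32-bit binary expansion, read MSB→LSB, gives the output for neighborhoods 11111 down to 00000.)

2941069596

  [31] ##### => #  t=4,i=13
  [30] ####. => .  t=0,i=11
  [29] ###.# => #  t=0,i=21
  [28] ###.. => .  t=0,i=12
  [27] ##.## => #  t=3,i=12
  [26] ##.#. => #  t=0,i=22
  [25] ##..# => #  t=3,i=4
  [24] ##... => #  t=0,i=13
  [23] #.### => .  t=0,i=19
  [22] #.##. => #  t=2,i=14
  [21] #.#.# => .  t=0,i=0
  [20] #.#.. => .  t=0,i=6
  [19] #..## => #  t=0,i=8
  [18] #..#. => #  t=3,i=5
  [17] #...# => .  t=3,i=8
  [16] #.... => #  t=0,i=14
  [15] .#### => .  t=0,i=10
  [14] .###. => .  t=0,i=20
  [13] .##.# => #  t=1,i=14
  [12] .##.. => .  t=1,i=22
  [11] .#.## => #  t=0,i=18
  [10] .#.#. => .  t=0,i=1
  [9] .#..# => .  t=0,i=7
  [8] .#... => #  t=1,i=9
  [7] ..### => .  t=0,i=9
  [6] ..##. => .  t=1,i=13
  [5] ..#.# => .  t=0,i=17
  [4] ..#.. => #  t=1,i=8
  [3] ...## => #  t=1,i=12
  [2] ...#. => #  t=0,i=16
  [1] ....# => .  t=0,i=15
  [0] ..... => .  t=1,i=2
  bits 10101111010011010010100100011100 = 2941069596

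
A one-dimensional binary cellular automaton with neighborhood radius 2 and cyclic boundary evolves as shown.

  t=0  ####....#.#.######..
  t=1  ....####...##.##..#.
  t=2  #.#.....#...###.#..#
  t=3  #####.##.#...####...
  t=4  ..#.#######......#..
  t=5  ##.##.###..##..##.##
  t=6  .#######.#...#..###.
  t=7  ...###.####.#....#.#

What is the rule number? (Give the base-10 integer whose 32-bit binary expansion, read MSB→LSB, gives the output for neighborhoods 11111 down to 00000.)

  ##### -> #   bit 31 = 1  t=0,i=14
  ####. -> .   bit 30 = 0  t=0,i=2
  ###.# -> #   bit 29 = 1  t=2,i=14
  ###.. -> .   bit 28 = 0  t=0,i=3
  ##.## -> #   bit 27 = 1  t=1,i=13
  ##.#. -> #   bit 26 = 1  t=2,i=1
  ##..# -> #   bit 25 = 1  t=0,i=18
  ##... -> #   bit 24 = 1  t=0,i=4
  #.### -> #   bit 23 = 1  t=0,i=12
  #.##. -> #   bit 22 = 1  t=1,i=14
  #.#.# -> .   bit 21 = 0  t=0,i=10
  #.#.. -> #   bit 20 = 1  t=2,i=2
  #..## -> .   bit 19 = 0  t=0,i=19
  #..#. -> .   bit 18 = 0  t=1,i=17
  #...# -> .   bit 17 = 0  t=1,i=9
  #.... -> #   bit 16 = 1  t=0,i=5
  .#### -> .   bit 15 = 0  t=0,i=1
  .###. -> #   bit 14 = 1  t=2,i=13
  .##.# -> #   bit 13 = 1  t=1,i=12
  .##.. -> .   bit 12 = 0  t=1,i=15
  .#.## -> #   bit 11 = 1  t=0,i=11
  .#.#. -> .   bit 10 = 0  t=0,i=9
  .#..# -> .   bit 9 = 0  t=2,i=17
  .#... -> #   bit 8 = 1  t=1,i=19
  ..### -> .   bit 7 = 0  t=0,i=0
  ..##. -> .   bit 6 = 0  t=1,i=11
  ..#.# -> .   bit 5 = 0  t=0,i=8
  ..#.. -> .   bit 4 = 0  t=1,i=18
  ...## -> .   bit 3 = 0  t=1,i=3
  ...#. -> #   bit 2 = 1  t=0,i=7
  ....# -> #   bit 1 = 1  t=0,i=6
  ..... -> .   bit 0 = 0  t=1,i=1
  bits 10101111110100010110100100000110 = 2949736710

2949736710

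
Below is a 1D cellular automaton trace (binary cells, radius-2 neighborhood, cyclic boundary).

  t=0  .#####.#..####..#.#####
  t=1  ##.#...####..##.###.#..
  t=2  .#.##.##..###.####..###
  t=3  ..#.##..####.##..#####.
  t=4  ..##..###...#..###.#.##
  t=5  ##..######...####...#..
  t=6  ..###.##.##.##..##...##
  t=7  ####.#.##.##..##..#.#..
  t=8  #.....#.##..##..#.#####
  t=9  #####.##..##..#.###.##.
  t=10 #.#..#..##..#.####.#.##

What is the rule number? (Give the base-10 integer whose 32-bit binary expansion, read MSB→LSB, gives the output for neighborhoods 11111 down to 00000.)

2610524075

  ##### -> #   bit 31 = 1  t=0,i=3
  ####. -> .   bit 30 = 0  t=0,i=4
  ###.# -> .   bit 29 = 0  t=0,i=5
  ###.. -> #   bit 28 = 1  t=0,i=13
  ##.## -> #   bit 27 = 1  t=0,i=0
  ##.#. -> .   bit 26 = 0  t=0,i=6
  ##..# -> #   bit 25 = 1  t=0,i=14
  ##... -> #   bit 24 = 1  t=3,i=22
  #.### -> #   bit 23 = 1  t=0,i=1
  #.##. -> .   bit 22 = 0  t=2,i=3
  #.#.# -> .   bit 21 = 0  t=2,i=1
  #.#.. -> #   bit 20 = 1  t=0,i=7
  #..## -> #   bit 19 = 1  t=0,i=9
  #..#. -> .   bit 18 = 0  t=0,i=15
  #...# -> .   bit 17 = 0  t=1,i=5
  #.... -> #   bit 16 = 1  t=8,i=2
  .#### -> .   bit 15 = 0  t=0,i=2
  .###. -> #   bit 14 = 1  t=1,i=17
  .##.# -> #   bit 13 = 1  t=1,i=1
  .##.. -> .   bit 12 = 0  t=2,i=7
  .#.## -> #   bit 11 = 1  t=0,i=17
  .#.#. -> #   bit 10 = 1  t=7,i=19
  .#..# -> #   bit 9 = 1  t=0,i=8
  .#... -> #   bit 8 = 1  t=1,i=4
  ..### -> #   bit 7 = 1  t=0,i=10
  ..##. -> .   bit 6 = 0  t=1,i=0
  ..#.# -> #   bit 5 = 1  t=0,i=16
  ..#.. -> .   bit 4 = 0  t=4,i=12
  ...## -> #   bit 3 = 1  t=1,i=6
  ...#. -> .   bit 2 = 0  t=3,i=1
  ....# -> #   bit 1 = 1  t=8,i=4
  ..... -> #   bit 0 = 1  t=8,i=3
  bits 10011011100110010110111110101011 = 2610524075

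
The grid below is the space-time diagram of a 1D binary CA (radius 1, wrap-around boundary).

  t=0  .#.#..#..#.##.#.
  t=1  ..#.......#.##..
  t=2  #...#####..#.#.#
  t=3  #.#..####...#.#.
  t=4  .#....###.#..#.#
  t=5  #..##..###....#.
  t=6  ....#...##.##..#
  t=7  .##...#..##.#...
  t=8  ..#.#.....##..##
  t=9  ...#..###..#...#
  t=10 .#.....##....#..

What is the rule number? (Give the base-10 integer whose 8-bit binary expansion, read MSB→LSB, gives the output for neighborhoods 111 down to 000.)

  nb ###: next=#  (t=2,i=5, bit7=1)
  nb ##.: next=#  (t=0,i=12, bit6=1)
  nb #.#: next=#  (t=0,i=2, bit5=1)
  nb #..: next=.  (t=0,i=4, bit4=0)
  nb .##: next=.  (t=0,i=11, bit3=0)
  nb .#.: next=.  (t=0,i=1, bit2=0)
  nb ..#: next=.  (t=0,i=0, bit1=0)
  nb ...: next=#  (t=1,i=0, bit0=1)
  bits 11100001 = 225

225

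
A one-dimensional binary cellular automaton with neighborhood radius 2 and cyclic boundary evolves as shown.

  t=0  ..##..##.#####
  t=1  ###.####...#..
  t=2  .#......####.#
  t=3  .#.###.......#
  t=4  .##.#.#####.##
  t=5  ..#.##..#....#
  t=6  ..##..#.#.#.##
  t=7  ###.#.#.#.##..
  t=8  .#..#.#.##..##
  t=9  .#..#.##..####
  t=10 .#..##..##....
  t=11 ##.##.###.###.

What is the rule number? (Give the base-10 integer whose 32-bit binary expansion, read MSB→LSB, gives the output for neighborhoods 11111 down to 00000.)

  ##### -> #   bit 31 = 1  t=0,i=11
  ####. -> .   bit 30 = 0  t=0,i=12
  ###.# -> .   bit 29 = 0  t=1,i=2
  ###.. -> .   bit 28 = 0  t=0,i=13
  ##.## -> .   bit 27 = 0  t=0,i=8
  ##.#. -> .   bit 26 = 0  t=2,i=12
  ##..# -> #   bit 25 = 1  t=0,i=0
  ##... -> #   bit 24 = 1  t=1,i=8
  #.### -> .   bit 23 = 0  t=0,i=9
  #.##. -> .   bit 22 = 0  t=4,i=1
  #.#.# -> #   bit 21 = 1  t=2,i=13
  #.#.. -> #   bit 20 = 1  t=2,i=1
  #..## -> #   bit 19 = 1  t=0,i=1
  #..#. -> .   bit 18 = 0  t=5,i=1
  #...# -> #   bit 17 = 1  t=1,i=9
  #.... -> #   bit 16 = 1  t=2,i=3
  .#### -> .   bit 15 = 0  t=0,i=10
  .###. -> #   bit 14 = 1  t=1,i=1
  .##.# -> #   bit 13 = 1  t=0,i=7
  .##.. -> .   bit 12 = 0  t=0,i=3
  .#.## -> #   bit 11 = 1  t=3,i=2
  .#.#. -> .   bit 10 = 0  t=2,i=0
  .#..# -> .   bit 9 = 0  t=1,i=12
  .#... -> .   bit 8 = 0  t=2,i=2
  ..### -> .   bit 7 = 0  t=1,i=0
  ..##. -> #   bit 6 = 1  t=0,i=2
  ..#.# -> #   bit 5 = 1  t=3,i=13
  ..#.. -> #   bit 4 = 1  t=1,i=11
  ...## -> .   bit 3 = 0  t=2,i=7
  ...#. -> #   bit 2 = 1  t=1,i=10
  ....# -> .   bit 1 = 0  t=2,i=6
  ..... -> #   bit 0 = 1  t=2,i=4
  bits 10000011001110110110100001110101 = 2201708661

2201708661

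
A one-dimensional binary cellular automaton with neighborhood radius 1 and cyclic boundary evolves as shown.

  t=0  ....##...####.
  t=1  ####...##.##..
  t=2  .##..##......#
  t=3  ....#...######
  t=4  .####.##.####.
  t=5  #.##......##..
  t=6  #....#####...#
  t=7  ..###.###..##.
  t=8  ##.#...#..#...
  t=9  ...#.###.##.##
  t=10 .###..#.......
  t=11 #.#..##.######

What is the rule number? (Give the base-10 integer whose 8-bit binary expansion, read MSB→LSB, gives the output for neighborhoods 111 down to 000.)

135

  ### -> #   bit 7 = 1  t=0,i=10
  ##. -> .   bit 6 = 0  t=0,i=5
  #.# -> .   bit 5 = 0  t=1,i=9
  #.. -> .   bit 4 = 0  t=0,i=6
  .## -> .   bit 3 = 0  t=0,i=4
  .#. -> #   bit 2 = 1  t=2,i=13
  ..# -> #   bit 1 = 1  t=0,i=3
  ... -> #   bit 0 = 1  t=0,i=0
  bits 10000111 = 135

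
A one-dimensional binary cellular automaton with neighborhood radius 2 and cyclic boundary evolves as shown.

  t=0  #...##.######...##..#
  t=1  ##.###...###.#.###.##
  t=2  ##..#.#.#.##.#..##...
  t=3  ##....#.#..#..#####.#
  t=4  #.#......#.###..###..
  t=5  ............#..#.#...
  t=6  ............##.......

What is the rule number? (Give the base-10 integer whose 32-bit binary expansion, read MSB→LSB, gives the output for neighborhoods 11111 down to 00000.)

3777524312

  nb #####: next=#  (t=0,i=9, bit31=1)
  nb ####.: next=#  (t=0,i=11, bit30=1)
  nb ###.#: next=#  (t=1,i=1, bit29=1)
  nb ###..: next=.  (t=0,i=12, bit28=0)
  nb ##.##: next=.  (t=0,i=6, bit27=0)
  nb ##.#.: next=.  (t=1,i=12, bit26=0)
  nb ##..#: next=.  (t=0,i=18, bit25=0)
  nb ##...: next=#  (t=0,i=1, bit24=1)
  nb #.###: next=.  (t=0,i=7, bit23=0)
  nb #.##.: next=.  (t=2,i=10, bit22=0)
  nb #.#.#: next=#  (t=1,i=13, bit21=1)
  nb #.#..: next=.  (t=2,i=13, bit20=0)
  nb #..##: next=#  (t=0,i=19, bit19=1)
  nb #..#.: next=.  (t=2,i=3, bit18=0)
  nb #...#: next=.  (t=0,i=2, bit17=0)
  nb #....: next=.  (t=3,i=3, bit16=0)
  nb .####: next=.  (t=0,i=8, bit15=0)
  nb .###.: next=#  (t=1,i=4, bit14=1)
  nb .##.#: next=#  (t=0,i=5, bit13=1)
  nb .##..: next=#  (t=0,i=0, bit12=1)
  nb .#.##: next=.  (t=1,i=14, bit11=0)
  nb .#.#.: next=.  (t=2,i=5, bit10=0)
  nb .#..#: next=#  (t=2,i=14, bit9=1)
  nb .#...: next=.  (t=4,i=3, bit8=0)
  nb ..###: next=.  (t=1,i=9, bit7=0)
  nb ..##.: next=#  (t=0,i=4, bit6=1)
  nb ..#.#: next=.  (t=2,i=4, bit5=0)
  nb ..#..: next=#  (t=3,i=11, bit4=1)
  nb ...##: next=#  (t=0,i=3, bit3=1)
  nb ...#.: next=.  (t=3,i=5, bit2=0)
  nb ....#: next=.  (t=3,i=4, bit1=0)
  nb .....: next=.  (t=4,i=5, bit0=0)
  bits 11100001001010000111001001011000 = 3777524312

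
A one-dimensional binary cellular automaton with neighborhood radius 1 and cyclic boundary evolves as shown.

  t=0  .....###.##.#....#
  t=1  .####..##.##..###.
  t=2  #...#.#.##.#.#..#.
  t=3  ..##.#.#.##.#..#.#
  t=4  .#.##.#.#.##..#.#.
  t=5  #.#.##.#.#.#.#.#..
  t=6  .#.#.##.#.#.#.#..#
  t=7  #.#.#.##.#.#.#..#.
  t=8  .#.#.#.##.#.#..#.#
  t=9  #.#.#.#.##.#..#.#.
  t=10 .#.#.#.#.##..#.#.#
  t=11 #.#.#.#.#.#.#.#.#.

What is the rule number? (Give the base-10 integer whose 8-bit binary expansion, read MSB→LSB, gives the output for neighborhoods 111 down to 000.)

  [7] ### => .  t=0,i=6
  [6] ##. => #  t=0,i=7
  [5] #.# => #  t=0,i=8
  [4] #.. => .  t=0,i=0
  [3] .## => .  t=0,i=5
  [2] .#. => .  t=0,i=12
  [1] ..# => #  t=0,i=4
  [0] ... => #  t=0,i=1
  bits 01100011 = 99

99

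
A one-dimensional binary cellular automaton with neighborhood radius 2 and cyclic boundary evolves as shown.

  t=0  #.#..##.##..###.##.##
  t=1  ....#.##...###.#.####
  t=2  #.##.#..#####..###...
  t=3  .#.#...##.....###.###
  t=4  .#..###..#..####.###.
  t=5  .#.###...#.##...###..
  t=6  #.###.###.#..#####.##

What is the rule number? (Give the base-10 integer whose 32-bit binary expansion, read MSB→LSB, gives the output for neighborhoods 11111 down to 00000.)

  #####|.  b31=0 t=2,i=10
  ####.|.  b30=0 t=1,i=19
  ###.#|.  b29=0 t=0,i=0
  ###..|.  b28=0 t=1,i=20
  ##.##|#  b27=1 t=0,i=7
  ##.#.|.  b26=0 t=0,i=1
  ##..#|.  b25=0 t=0,i=10
  ##...|#  b24=1 t=1,i=0
  #.###|#  b23=1 t=0,i=19
  #.##.|.  b22=0 t=0,i=8
  #.#.#|#  b21=1 t=1,i=15
  #.#..|.  b20=0 t=0,i=2
  #..##|#  b19=1 t=0,i=4
  #..#.|.  b18=0 t=4,i=0
  #...#|#  b17=1 t=1,i=9
  #....|.  b16=0 t=1,i=1
  .####|.  b15=0 t=1,i=18
  .###.|#  b14=1 t=0,i=13
  .##.#|#  b13=1 t=0,i=6
  .##..|.  b12=0 t=0,i=9
  .#.##|#  b11=1 t=1,i=5
  .#.#.|.  b10=0 t=3,i=2
  .#..#|.  b9=0 t=0,i=3
  .#...|#  b8=1 t=3,i=4
  ..###|#  b7=1 t=0,i=12
  ..##.|.  b6=0 t=0,i=5
  ..#.#|.  b5=0 t=1,i=4
  ..#..|#  b4=1 t=4,i=1
  ...##|#  b3=1 t=1,i=10
  ...#.|#  b2=1 t=1,i=3
  ....#|#  b1=1 t=1,i=2
  .....|.  b0=0 t=3,i=11
  bits 00001001101010100110100110011110 = 162163102

162163102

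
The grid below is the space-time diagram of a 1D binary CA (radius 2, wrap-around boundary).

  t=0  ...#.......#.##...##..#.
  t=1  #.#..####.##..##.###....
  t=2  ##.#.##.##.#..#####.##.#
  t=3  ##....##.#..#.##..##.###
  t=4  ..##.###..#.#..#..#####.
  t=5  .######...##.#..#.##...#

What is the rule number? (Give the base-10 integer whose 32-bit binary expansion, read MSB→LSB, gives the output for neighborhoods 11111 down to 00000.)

696383213

  nb #####: next=.  (t=2,i=16, bit31=0)
  nb ####.: next=.  (t=1,i=7, bit30=0)
  nb ###.#: next=#  (t=1,i=8, bit29=1)
  nb ###..: next=.  (t=1,i=19, bit28=0)
  nb ##.##: next=#  (t=1,i=9, bit27=1)
  nb ##.#.: next=.  (t=2,i=2, bit26=0)
  nb ##..#: next=.  (t=0,i=20, bit25=0)
  nb ##...: next=#  (t=0,i=15, bit24=1)
  nb #.###: next=#  (t=1,i=17, bit23=1)
  nb #.##.: next=.  (t=0,i=13, bit22=0)
  nb #.#.#: next=.  (t=2,i=3, bit21=0)
  nb #.#..: next=.  (t=1,i=2, bit20=0)
  nb #..##: next=.  (t=1,i=4, bit19=0)
  nb #..#.: next=.  (t=0,i=21, bit18=0)
  nb #...#: next=.  (t=0,i=16, bit17=0)
  nb #....: next=#  (t=0,i=0, bit16=1)
  nb .####: next=#  (t=1,i=6, bit15=1)
  nb .###.: next=#  (t=1,i=18, bit14=1)
  nb .##.#: next=#  (t=1,i=15, bit13=1)
  nb .##..: next=#  (t=0,i=14, bit12=1)
  nb .#.##: next=.  (t=0,i=12, bit11=0)
  nb .#.#.: next=#  (t=1,i=1, bit10=1)
  nb .#..#: next=#  (t=1,i=3, bit9=1)
  nb .#...: next=.  (t=0,i=4, bit8=0)
  nb ..###: next=#  (t=1,i=5, bit7=1)
  nb ..##.: next=#  (t=0,i=18, bit6=1)
  nb ..#.#: next=#  (t=0,i=11, bit5=1)
  nb ..#..: next=.  (t=0,i=3, bit4=0)
  nb ...##: next=#  (t=0,i=17, bit3=1)
  nb ...#.: next=#  (t=0,i=2, bit2=1)
  nb ....#: next=.  (t=0,i=1, bit1=0)
  nb .....: next=#  (t=0,i=6, bit0=1)
  bits 00101001100000011111011011101101 = 696383213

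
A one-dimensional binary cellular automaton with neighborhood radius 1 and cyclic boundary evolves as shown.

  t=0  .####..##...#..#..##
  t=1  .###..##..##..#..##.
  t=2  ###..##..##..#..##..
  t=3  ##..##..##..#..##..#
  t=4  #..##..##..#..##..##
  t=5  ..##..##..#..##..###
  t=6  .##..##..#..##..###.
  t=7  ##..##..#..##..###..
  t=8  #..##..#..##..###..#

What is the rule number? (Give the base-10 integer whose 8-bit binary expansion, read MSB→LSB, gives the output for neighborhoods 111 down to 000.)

139

  ###|#  b7=1 t=0,i=2
  ##.|.  b6=0 t=0,i=4
  #.#|.  b5=0 t=0,i=0
  #..|.  b4=0 t=0,i=5
  .##|#  b3=1 t=0,i=1
  .#.|.  b2=0 t=0,i=12
  ..#|#  b1=1 t=0,i=6
  ...|#  b0=1 t=0,i=10
  bits 10001011 = 139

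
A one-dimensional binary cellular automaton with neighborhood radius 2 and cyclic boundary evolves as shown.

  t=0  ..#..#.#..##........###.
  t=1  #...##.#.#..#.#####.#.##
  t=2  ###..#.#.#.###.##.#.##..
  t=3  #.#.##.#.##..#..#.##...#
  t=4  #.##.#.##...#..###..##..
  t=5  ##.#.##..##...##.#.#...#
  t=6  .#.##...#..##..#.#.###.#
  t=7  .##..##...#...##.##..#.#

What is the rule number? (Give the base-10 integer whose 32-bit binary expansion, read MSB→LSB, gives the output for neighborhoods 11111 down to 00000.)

2973673891

  #####|#  b31=1 t=1,i=16
  ####.|.  b30=0 t=1,i=17
  ###.#|#  b29=1 t=1,i=18
  ###..|#  b28=1 t=0,i=22
  ##.##|.  b27=0 t=2,i=14
  ##.#.|.  b26=0 t=1,i=6
  ##..#|.  b25=0 t=2,i=3
  ##...|#  b24=1 t=0,i=12
  #.###|.  b23=0 t=1,i=14
  #.##.|.  b22=0 t=2,i=15
  #.#.#|#  b21=1 t=1,i=7
  #.#..|#  b20=1 t=0,i=7
  #..##|#  b19=1 t=0,i=9
  #..#.|#  b18=1 t=0,i=4
  #...#|#  b17=1 t=0,i=0
  #....|.  b16=0 t=0,i=13
  .####|#  b15=1 t=1,i=15
  .###.|.  b14=0 t=0,i=21
  .##.#|#  b13=1 t=1,i=5
  .##..|.  b12=0 t=0,i=11
  .#.##|#  b11=1 t=1,i=13
  .#.#.|.  b10=0 t=0,i=6
  .#..#|.  b9=0 t=0,i=3
  .#...|#  b8=1 t=5,i=20
  ..###|#  b7=1 t=0,i=20
  ..##.|.  b6=0 t=0,i=10
  ..#.#|#  b5=1 t=0,i=5
  ..#..|.  b4=0 t=0,i=2
  ...##|.  b3=0 t=0,i=19
  ...#.|.  b2=0 t=0,i=1
  ....#|#  b1=1 t=0,i=18
  .....|#  b0=1 t=0,i=14
  bits 10110001001111101010100110100011 = 2973673891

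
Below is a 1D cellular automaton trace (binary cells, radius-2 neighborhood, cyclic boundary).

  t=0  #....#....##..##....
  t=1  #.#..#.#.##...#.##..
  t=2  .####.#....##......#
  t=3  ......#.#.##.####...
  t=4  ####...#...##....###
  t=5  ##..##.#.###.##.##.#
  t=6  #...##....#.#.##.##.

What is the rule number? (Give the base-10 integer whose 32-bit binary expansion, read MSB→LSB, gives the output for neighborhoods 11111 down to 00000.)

  ##### -> #   bit 31 = 1  t=4,i=0
  ####. -> .   bit 30 = 0  t=2,i=3
  ###.# -> .   bit 29 = 0  t=2,i=4
  ###.. -> .   bit 28 = 0  t=3,i=16
  ##.## -> #   bit 27 = 1  t=3,i=12
  ##.#. -> .   bit 26 = 0  t=2,i=5
  ##..# -> .   bit 25 = 0  t=0,i=12
  ##... -> #   bit 24 = 1  t=0,i=16
  #.### -> .   bit 23 = 0  t=2,i=1
  #.##. -> .   bit 22 = 0  t=1,i=9
  #.#.# -> .   bit 21 = 0  t=1,i=7
  #.#.. -> #   bit 20 = 1  t=1,i=2
  #..## -> .   bit 19 = 0  t=0,i=13
  #..#. -> #   bit 18 = 1  t=1,i=4
  #...# -> #   bit 17 = 1  t=1,i=12
  #.... -> #   bit 16 = 1  t=0,i=2
  .#### -> .   bit 15 = 0  t=2,i=2
  .###. -> #   bit 14 = 1  t=5,i=0
  .##.# -> #   bit 13 = 1  t=3,i=11
  .##.. -> .   bit 12 = 0  t=0,i=11
  .#.## -> .   bit 11 = 0  t=1,i=8
  .#.#. -> #   bit 10 = 1  t=1,i=1
  .#..# -> #   bit 9 = 1  t=1,i=3
  .#... -> .   bit 8 = 0  t=0,i=1
  ..### -> #   bit 7 = 1  t=4,i=17
  ..##. -> #   bit 6 = 1  t=0,i=10
  ..#.# -> .   bit 5 = 0  t=1,i=0
  ..#.. -> #   bit 4 = 1  t=0,i=0
  ...## -> #   bit 3 = 1  t=0,i=9
  ...#. -> .   bit 2 = 0  t=0,i=4
  ....# -> .   bit 1 = 0  t=0,i=3
  ..... -> #   bit 0 = 1  t=2,i=15
  bits 10001001000101110110011011011001 = 2300012249

2300012249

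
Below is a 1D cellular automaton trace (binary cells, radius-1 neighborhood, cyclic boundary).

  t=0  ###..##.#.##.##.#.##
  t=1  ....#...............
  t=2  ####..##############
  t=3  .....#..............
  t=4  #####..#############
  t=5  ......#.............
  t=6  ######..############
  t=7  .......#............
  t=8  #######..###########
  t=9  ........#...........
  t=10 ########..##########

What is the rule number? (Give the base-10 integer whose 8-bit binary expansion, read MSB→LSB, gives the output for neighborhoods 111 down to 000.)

3

  [7] ### => .  t=0,i=0
  [6] ##. => .  t=0,i=2
  [5] #.# => .  t=0,i=7
  [4] #.. => .  t=0,i=3
  [3] .## => .  t=0,i=5
  [2] .#. => .  t=0,i=8
  [1] ..# => #  t=0,i=4
  [0] ... => #  t=1,i=0
  bits 00000011 = 3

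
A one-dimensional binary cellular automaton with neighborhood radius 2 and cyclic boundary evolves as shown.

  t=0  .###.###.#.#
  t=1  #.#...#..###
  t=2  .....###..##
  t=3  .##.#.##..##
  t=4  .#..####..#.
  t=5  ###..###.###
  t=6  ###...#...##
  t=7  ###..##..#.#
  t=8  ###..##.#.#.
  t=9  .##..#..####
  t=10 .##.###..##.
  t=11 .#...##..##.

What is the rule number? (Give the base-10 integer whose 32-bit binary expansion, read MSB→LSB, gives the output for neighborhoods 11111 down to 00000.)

  ##### -> #   bit 31 = 1  t=5,i=0
  ####. -> #   bit 30 = 1  t=1,i=11
  ###.# -> .   bit 29 = 0  t=0,i=3
  ###.. -> #   bit 28 = 1  t=2,i=7
  ##.## -> .   bit 27 = 0  t=0,i=4
  ##.#. -> .   bit 26 = 0  t=0,i=8
  ##..# -> .   bit 25 = 0  t=2,i=8
  ##... -> .   bit 24 = 0  t=2,i=0
  #.### -> .   bit 23 = 0  t=0,i=1
  #.##. -> #   bit 22 = 1  t=3,i=1
  #.#.# -> #   bit 21 = 1  t=0,i=9
  #.#.. -> .   bit 20 = 0  t=1,i=2
  #..## -> .   bit 19 = 0  t=1,i=8
  #..#. -> #   bit 18 = 1  t=4,i=0
  #...# -> .   bit 17 = 0  t=1,i=4
  #.... -> #   bit 16 = 1  t=2,i=1
  .#### -> #   bit 15 = 1  t=1,i=10
  .###. -> #   bit 14 = 1  t=0,i=2
  .##.# -> .   bit 13 = 0  t=3,i=2
  .##.. -> #   bit 12 = 1  t=2,i=11
  .#.## -> #   bit 11 = 1  t=0,i=0
  .#.#. -> #   bit 10 = 1  t=0,i=10
  .#..# -> #   bit 9 = 1  t=1,i=7
  .#... -> .   bit 8 = 0  t=1,i=3
  ..### -> .   bit 7 = 0  t=1,i=9
  ..##. -> #   bit 6 = 1  t=2,i=10
  ..#.# -> .   bit 5 = 0  t=7,i=9
  ..#.. -> #   bit 4 = 1  t=1,i=6
  ...## -> #   bit 3 = 1  t=2,i=4
  ...#. -> #   bit 2 = 1  t=1,i=5
  ....# -> .   bit 1 = 0  t=2,i=3
  ..... -> #   bit 0 = 1  t=2,i=2
  bits 11010000011001011101111001011101 = 3496336989

3496336989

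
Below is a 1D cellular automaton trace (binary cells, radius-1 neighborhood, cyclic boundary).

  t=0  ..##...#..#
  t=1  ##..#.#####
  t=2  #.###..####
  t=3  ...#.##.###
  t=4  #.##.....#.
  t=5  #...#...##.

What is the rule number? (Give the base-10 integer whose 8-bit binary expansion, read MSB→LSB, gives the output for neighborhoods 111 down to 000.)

150

  nb ###: next=#  (t=1,i=0, bit7=1)
  nb ##.: next=.  (t=0,i=3, bit6=0)
  nb #.#: next=.  (t=1,i=5, bit5=0)
  nb #..: next=#  (t=0,i=0, bit4=1)
  nb .##: next=.  (t=0,i=2, bit3=0)
  nb .#.: next=#  (t=0,i=7, bit2=1)
  nb ..#: next=#  (t=0,i=1, bit1=1)
  nb ...: next=.  (t=0,i=5, bit0=0)
  bits 10010110 = 150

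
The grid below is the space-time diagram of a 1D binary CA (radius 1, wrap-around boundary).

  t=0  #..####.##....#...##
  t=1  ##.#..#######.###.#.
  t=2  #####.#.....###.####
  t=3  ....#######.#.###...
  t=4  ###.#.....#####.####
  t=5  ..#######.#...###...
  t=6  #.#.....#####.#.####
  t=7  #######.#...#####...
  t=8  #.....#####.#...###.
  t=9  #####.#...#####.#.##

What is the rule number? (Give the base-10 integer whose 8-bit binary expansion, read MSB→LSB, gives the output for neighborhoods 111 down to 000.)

  nb ###: next=.  (t=0,i=4, bit7=0)
  nb ##.: next=#  (t=0,i=0, bit6=1)
  nb #.#: next=#  (t=0,i=7, bit5=1)
  nb #..: next=#  (t=0,i=1, bit4=1)
  nb .##: next=#  (t=0,i=3, bit3=1)
  nb .#.: next=#  (t=0,i=14, bit2=1)
  nb ..#: next=.  (t=0,i=2, bit1=0)
  nb ...: next=#  (t=0,i=11, bit0=1)
  bits 01111101 = 125

125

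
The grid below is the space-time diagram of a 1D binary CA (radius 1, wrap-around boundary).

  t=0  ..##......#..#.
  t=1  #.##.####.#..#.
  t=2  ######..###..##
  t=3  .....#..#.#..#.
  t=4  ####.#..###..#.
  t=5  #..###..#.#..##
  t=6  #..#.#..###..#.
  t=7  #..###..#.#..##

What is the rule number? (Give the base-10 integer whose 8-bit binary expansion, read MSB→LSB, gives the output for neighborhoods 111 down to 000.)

109

  nb ###: next=.  (t=1,i=6, bit7=0)
  nb ##.: next=#  (t=0,i=3, bit6=1)
  nb #.#: next=#  (t=1,i=1, bit5=1)
  nb #..: next=.  (t=0,i=4, bit4=0)
  nb .##: next=#  (t=0,i=2, bit3=1)
  nb .#.: next=#  (t=0,i=10, bit2=1)
  nb ..#: next=.  (t=0,i=1, bit1=0)
  nb ...: next=#  (t=0,i=0, bit0=1)
  bits 01101101 = 109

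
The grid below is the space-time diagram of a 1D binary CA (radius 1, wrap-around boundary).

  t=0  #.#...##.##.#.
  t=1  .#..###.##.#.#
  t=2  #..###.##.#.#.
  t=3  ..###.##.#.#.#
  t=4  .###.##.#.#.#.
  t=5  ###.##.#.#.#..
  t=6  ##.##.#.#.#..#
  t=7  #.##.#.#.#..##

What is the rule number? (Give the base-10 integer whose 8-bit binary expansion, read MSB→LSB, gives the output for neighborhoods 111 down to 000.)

171

  ###|#  b7=1 t=1,i=5
  ##.|.  b6=0 t=0,i=7
  #.#|#  b5=1 t=0,i=1
  #..|.  b4=0 t=0,i=3
  .##|#  b3=1 t=0,i=6
  .#.|.  b2=0 t=0,i=0
  ..#|#  b1=1 t=0,i=5
  ...|#  b0=1 t=0,i=4
  bits 10101011 = 171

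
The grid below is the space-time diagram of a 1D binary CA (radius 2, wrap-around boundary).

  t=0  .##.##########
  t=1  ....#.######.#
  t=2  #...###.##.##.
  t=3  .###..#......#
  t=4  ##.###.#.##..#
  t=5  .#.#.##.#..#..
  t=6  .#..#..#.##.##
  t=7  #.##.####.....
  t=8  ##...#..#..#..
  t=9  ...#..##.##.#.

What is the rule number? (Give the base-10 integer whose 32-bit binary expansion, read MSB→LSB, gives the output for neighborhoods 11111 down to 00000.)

3062237993

  #####|#  b31=1 t=0,i=6
  ####.|.  b30=0 t=0,i=12
  ###.#|#  b29=1 t=0,i=13
  ###..|#  b28=1 t=3,i=3
  ##.##|.  b27=0 t=0,i=0
  ##.#.|#  b26=1 t=1,i=12
  ##..#|#  b25=1 t=3,i=4
  ##...|.  b24=0 t=7,i=9
  #.###|#  b23=1 t=0,i=4
  #.##.|.  b22=0 t=0,i=1
  #.#.#|.  b21=0 t=4,i=7
  #.#..|.  b20=0 t=1,i=13
  #..##|.  b19=0 t=4,i=12
  #..#.|#  b18=1 t=3,i=5
  #...#|#  b17=1 t=2,i=2
  #....|.  b16=0 t=1,i=1
  .####|.  b15=0 t=0,i=5
  .###.|.  b14=0 t=2,i=5
  .##.#|.  b13=0 t=0,i=2
  .##..|.  b12=0 t=4,i=10
  .#.##|#  b11=1 t=1,i=5
  .#.#.|.  b10=0 t=5,i=2
  .#..#|#  b9=1 t=5,i=9
  .#...|#  b8=1 t=1,i=0
  ..###|.  b7=0 t=2,i=4
  ..##.|.  b6=0 t=8,i=0
  ..#.#|#  b5=1 t=1,i=4
  ..#..|.  b4=0 t=3,i=6
  ...##|#  b3=1 t=2,i=3
  ...#.|.  b2=0 t=1,i=3
  ....#|.  b1=0 t=1,i=2
  .....|#  b0=1 t=3,i=9
  bits 10110110100001100000101100101001 = 3062237993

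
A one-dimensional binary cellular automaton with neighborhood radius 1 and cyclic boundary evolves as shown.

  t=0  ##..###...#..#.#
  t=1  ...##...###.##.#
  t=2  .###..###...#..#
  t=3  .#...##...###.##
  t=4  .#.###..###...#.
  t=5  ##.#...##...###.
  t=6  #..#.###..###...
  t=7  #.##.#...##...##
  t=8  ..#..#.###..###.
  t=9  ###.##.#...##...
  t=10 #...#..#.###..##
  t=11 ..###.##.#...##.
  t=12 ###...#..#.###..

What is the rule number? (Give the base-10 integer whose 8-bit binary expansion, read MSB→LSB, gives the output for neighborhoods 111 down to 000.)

  nb ###: next=.  (t=0,i=0, bit7=0)
  nb ##.: next=.  (t=0,i=1, bit6=0)
  nb #.#: next=.  (t=0,i=14, bit5=0)
  nb #..: next=.  (t=0,i=2, bit4=0)
  nb .##: next=#  (t=0,i=4, bit3=1)
  nb .#.: next=#  (t=0,i=10, bit2=1)
  nb ..#: next=#  (t=0,i=3, bit1=1)
  nb ...: next=#  (t=0,i=8, bit0=1)
  bits 00001111 = 15

15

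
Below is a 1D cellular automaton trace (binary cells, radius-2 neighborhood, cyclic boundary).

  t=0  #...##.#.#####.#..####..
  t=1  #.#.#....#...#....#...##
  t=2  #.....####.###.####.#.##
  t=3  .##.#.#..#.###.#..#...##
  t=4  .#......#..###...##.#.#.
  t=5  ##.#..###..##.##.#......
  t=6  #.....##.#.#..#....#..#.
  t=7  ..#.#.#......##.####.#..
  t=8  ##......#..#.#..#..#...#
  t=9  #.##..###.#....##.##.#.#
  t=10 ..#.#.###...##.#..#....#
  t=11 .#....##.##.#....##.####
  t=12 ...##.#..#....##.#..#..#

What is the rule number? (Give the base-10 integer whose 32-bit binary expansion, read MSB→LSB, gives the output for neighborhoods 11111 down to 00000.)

600260822

  ##### -> .   bit 31 = 0  t=0,i=11
  ####. -> .   bit 30 = 0  t=0,i=12
  ###.# -> #   bit 29 = 1  t=0,i=13
  ###.. -> .   bit 28 = 0  t=0,i=21
  ##.## -> .   bit 27 = 0  t=2,i=10
  ##.#. -> .   bit 26 = 0  t=0,i=6
  ##..# -> #   bit 25 = 1  t=0,i=22
  ##... -> #   bit 24 = 1  t=2,i=1
  #.### -> #   bit 23 = 1  t=0,i=9
  #.##. -> #   bit 22 = 1  t=3,i=1
  #.#.# -> .   bit 21 = 0  t=0,i=7
  #.#.. -> .   bit 20 = 0  t=0,i=15
  #..## -> .   bit 19 = 0  t=0,i=17
  #..#. -> #   bit 18 = 1  t=0,i=23
  #...# -> #   bit 17 = 1  t=0,i=2
  #.... -> #   bit 16 = 1  t=1,i=6
  .#### -> .   bit 15 = 0  t=0,i=10
  .###. -> #   bit 14 = 1  t=1,i=23
  .##.# -> .   bit 13 = 0  t=0,i=5
  .##.. -> .   bit 12 = 0  t=9,i=3
  .#.## -> .   bit 11 = 0  t=0,i=8
  .#.#. -> .   bit 10 = 0  t=1,i=3
  .#..# -> .   bit 9 = 0  t=0,i=16
  .#... -> .   bit 8 = 0  t=0,i=1
  ..### -> #   bit 7 = 1  t=0,i=18
  ..##. -> #   bit 6 = 1  t=0,i=4
  ..#.# -> .   bit 5 = 0  t=3,i=9
  ..#.. -> #   bit 4 = 1  t=0,i=0
  ...## -> .   bit 3 = 0  t=0,i=3
  ...#. -> #   bit 2 = 1  t=1,i=8
  ....# -> #   bit 1 = 1  t=1,i=7
  ..... -> .   bit 0 = 0  t=2,i=3
  bits 00100011110001110100000011010110 = 600260822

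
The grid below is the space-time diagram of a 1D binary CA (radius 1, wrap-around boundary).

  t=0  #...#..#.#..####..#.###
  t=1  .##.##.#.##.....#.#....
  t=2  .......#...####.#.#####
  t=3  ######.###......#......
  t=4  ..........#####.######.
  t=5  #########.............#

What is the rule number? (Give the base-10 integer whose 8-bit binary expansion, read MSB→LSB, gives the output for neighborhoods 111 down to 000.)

21

  ###|.  b7=0 t=0,i=13
  ##.|.  b6=0 t=0,i=0
  #.#|.  b5=0 t=0,i=8
  #..|#  b4=1 t=0,i=1
  .##|.  b3=0 t=0,i=12
  .#.|#  b2=1 t=0,i=4
  ..#|.  b1=0 t=0,i=3
  ...|#  b0=1 t=0,i=2
  bits 00010101 = 21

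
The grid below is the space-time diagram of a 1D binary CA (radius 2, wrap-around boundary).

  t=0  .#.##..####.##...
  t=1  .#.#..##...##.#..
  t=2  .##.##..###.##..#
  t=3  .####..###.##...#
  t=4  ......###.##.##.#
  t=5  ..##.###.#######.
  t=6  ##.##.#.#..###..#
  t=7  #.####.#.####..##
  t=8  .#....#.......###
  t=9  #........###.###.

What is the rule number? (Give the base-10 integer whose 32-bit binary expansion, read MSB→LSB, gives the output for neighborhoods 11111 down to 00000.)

2370463401

  [31] ##### => #  t=5,i=11
  [30] ####. => .  t=0,i=9
  [29] ###.# => .  t=0,i=10
  [28] ###.. => .  t=3,i=4
  [27] ##.## => #  t=0,i=11
  [26] ##.#. => #  t=1,i=13
  [25] ##..# => .  t=0,i=5
  [24] ##... => #  t=0,i=14
  [23] #.### => .  t=3,i=1
  [22] #.##. => #  t=0,i=3
  [21] #.#.# => .  t=6,i=6
  [20] #.#.. => .  t=1,i=3
  [19] #..## => #  t=0,i=6
  [18] #..#. => .  t=2,i=15
  [17] #...# => #  t=1,i=9
  [16] #.... => .  t=0,i=15
  [15] .#### => .  t=0,i=8
  [14] .###. => #  t=2,i=9
  [13] .##.# => #  t=1,i=12
  [12] .##.. => .  t=0,i=4
  [11] .#.## => .  t=0,i=2
  [10] .#.#. => #  t=1,i=2
  [9] .#..# => #  t=1,i=4
  [8] .#... => .  t=1,i=15
  [7] ..### => #  t=0,i=7
  [6] ..##. => .  t=1,i=6
  [5] ..#.# => #  t=0,i=1
  [4] ..#.. => .  t=8,i=6
  [3] ...## => #  t=1,i=10
  [2] ...#. => .  t=0,i=0
  [1] ....# => .  t=0,i=16
  [0] ..... => #  t=4,i=2
  bits 10001101010010100110011010101001 = 2370463401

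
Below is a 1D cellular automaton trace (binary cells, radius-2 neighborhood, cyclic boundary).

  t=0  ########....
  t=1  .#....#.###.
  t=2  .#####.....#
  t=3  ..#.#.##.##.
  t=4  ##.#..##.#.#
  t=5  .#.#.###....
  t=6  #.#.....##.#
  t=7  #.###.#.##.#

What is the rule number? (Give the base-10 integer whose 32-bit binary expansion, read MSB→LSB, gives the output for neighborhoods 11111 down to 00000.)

1666950486

  nb #####: next=.  (t=0,i=2, bit31=0)
  nb ####.: next=#  (t=0,i=6, bit30=1)
  nb ###.#: next=#  (t=4,i=1, bit29=1)
  nb ###..: next=.  (t=0,i=7, bit28=0)
  nb ##.##: next=.  (t=3,i=8, bit27=0)
  nb ##.#.: next=.  (t=4,i=2, bit26=0)
  nb ##..#: next=#  (t=1,i=11, bit25=1)
  nb ##...: next=#  (t=0,i=8, bit24=1)
  nb #.###: next=.  (t=1,i=8, bit23=0)
  nb #.##.: next=#  (t=3,i=6, bit22=1)
  nb #.#.#: next=.  (t=3,i=4, bit21=0)
  nb #.#..: next=#  (t=4,i=3, bit20=1)
  nb #..##: next=#  (t=4,i=5, bit19=1)
  nb #..#.: next=.  (t=1,i=0, bit18=0)
  nb #...#: next=#  (t=3,i=0, bit17=1)
  nb #....: next=#  (t=0,i=9, bit16=1)
  nb .####: next=#  (t=0,i=1, bit15=1)
  nb .###.: next=.  (t=1,i=9, bit14=0)
  nb .##.#: next=#  (t=3,i=7, bit13=1)
  nb .##..: next=.  (t=3,i=10, bit12=0)
  nb .#.##: next=.  (t=1,i=7, bit11=0)
  nb .#.#.: next=#  (t=3,i=3, bit10=1)
  nb .#..#: next=.  (t=4,i=4, bit9=0)
  nb .#...: next=#  (t=1,i=2, bit8=1)
  nb ..###: next=.  (t=0,i=0, bit7=0)
  nb ..##.: next=#  (t=4,i=6, bit6=1)
  nb ..#.#: next=.  (t=1,i=6, bit5=0)
  nb ..#..: next=#  (t=1,i=1, bit4=1)
  nb ...##: next=.  (t=0,i=11, bit3=0)
  nb ...#.: next=#  (t=1,i=5, bit2=1)
  nb ....#: next=#  (t=0,i=10, bit1=1)
  nb .....: next=.  (t=2,i=8, bit0=0)
  bits 01100011010110111010010101010110 = 1666950486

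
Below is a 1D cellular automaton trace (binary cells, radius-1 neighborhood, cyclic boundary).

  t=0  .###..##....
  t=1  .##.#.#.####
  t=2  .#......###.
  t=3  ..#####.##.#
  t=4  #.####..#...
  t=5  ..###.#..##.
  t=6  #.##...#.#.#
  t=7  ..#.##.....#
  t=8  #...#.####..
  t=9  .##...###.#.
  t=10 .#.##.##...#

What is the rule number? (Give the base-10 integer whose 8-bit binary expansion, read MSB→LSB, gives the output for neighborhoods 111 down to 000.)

  [7] ### => #  t=0,i=2
  [6] ##. => .  t=0,i=3
  [5] #.# => .  t=1,i=0
  [4] #.. => #  t=0,i=4
  [3] .## => #  t=0,i=1
  [2] .#. => .  t=1,i=4
  [1] ..# => .  t=0,i=0
  [0] ... => #  t=0,i=9
  bits 10011001 = 153

153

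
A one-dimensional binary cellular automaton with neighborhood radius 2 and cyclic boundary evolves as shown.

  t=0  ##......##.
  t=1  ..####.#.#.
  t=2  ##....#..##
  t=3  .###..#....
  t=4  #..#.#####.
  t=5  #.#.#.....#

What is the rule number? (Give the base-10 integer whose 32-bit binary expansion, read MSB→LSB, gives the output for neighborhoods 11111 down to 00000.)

353839385

  [31] ##### => .  t=4,i=7
  [30] ####. => .  t=1,i=4
  [29] ###.# => .  t=1,i=5
  [28] ###.. => #  t=2,i=1
  [27] ##.## => .  t=0,i=10
  [26] ##.#. => #  t=1,i=6
  [25] ##..# => .  t=3,i=4
  [24] ##... => #  t=0,i=2
  [23] #.### => .  t=4,i=5
  [22] #.##. => .  t=0,i=0
  [21] #.#.# => .  t=1,i=7
  [20] #.#.. => #  t=1,i=9
  [19] #..## => .  t=2,i=8
  [18] #..#. => #  t=3,i=5
  [17] #...# => #  t=1,i=0
  [16] #.... => #  t=0,i=3
  [15] .#### => .  t=1,i=3
  [14] .###. => .  t=3,i=2
  [13] .##.# => #  t=0,i=9
  [12] .##.. => .  t=0,i=1
  [11] .#.## => #  t=4,i=4
  [10] .#.#. => .  t=1,i=8
  [9] .#..# => .  t=2,i=7
  [8] .#... => #  t=1,i=10
  [7] ..### => .  t=1,i=2
  [6] ..##. => .  t=0,i=8
  [5] ..#.# => .  t=4,i=3
  [4] ..#.. => #  t=2,i=6
  [3] ...## => #  t=0,i=7
  [2] ...#. => .  t=2,i=5
  [1] ....# => .  t=0,i=6
  [0] ..... => #  t=0,i=4
  bits 00010101000101110010100100011001 = 353839385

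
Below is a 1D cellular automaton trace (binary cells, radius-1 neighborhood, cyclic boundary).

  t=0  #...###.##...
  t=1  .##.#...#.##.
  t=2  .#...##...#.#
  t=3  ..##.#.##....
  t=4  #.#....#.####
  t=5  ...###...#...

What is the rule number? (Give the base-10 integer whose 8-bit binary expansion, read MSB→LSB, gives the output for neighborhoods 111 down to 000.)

25

  nb ###: next=.  (t=0,i=5, bit7=0)
  nb ##.: next=.  (t=0,i=6, bit6=0)
  nb #.#: next=.  (t=0,i=7, bit5=0)
  nb #..: next=#  (t=0,i=1, bit4=1)
  nb .##: next=#  (t=0,i=4, bit3=1)
  nb .#.: next=.  (t=0,i=0, bit2=0)
  nb ..#: next=.  (t=0,i=3, bit1=0)
  nb ...: next=#  (t=0,i=2, bit0=1)
  bits 00011001 = 25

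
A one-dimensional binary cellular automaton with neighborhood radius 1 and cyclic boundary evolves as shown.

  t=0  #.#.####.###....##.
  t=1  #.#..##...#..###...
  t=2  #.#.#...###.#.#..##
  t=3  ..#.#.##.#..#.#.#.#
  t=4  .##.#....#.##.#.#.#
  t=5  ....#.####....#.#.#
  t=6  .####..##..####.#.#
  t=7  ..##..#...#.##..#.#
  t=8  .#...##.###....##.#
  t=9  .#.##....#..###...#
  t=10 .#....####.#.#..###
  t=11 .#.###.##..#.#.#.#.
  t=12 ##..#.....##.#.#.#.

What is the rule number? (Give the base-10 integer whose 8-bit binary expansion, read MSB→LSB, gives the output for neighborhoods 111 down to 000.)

135

  ### -> #   bit 7 = 1  t=0,i=5
  ##. -> .   bit 6 = 0  t=0,i=7
  #.# -> .   bit 5 = 0  t=0,i=1
  #.. -> .   bit 4 = 0  t=0,i=12
  .## -> .   bit 3 = 0  t=0,i=4
  .#. -> #   bit 2 = 1  t=0,i=0
  ..# -> #   bit 1 = 1  t=0,i=15
  ... -> #   bit 0 = 1  t=0,i=13
  bits 10000111 = 135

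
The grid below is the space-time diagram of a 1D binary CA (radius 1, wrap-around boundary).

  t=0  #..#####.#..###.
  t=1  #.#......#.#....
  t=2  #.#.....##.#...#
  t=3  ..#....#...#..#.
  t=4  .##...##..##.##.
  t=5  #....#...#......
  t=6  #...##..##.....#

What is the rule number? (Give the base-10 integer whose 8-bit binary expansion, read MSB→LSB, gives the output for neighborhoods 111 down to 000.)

  ### -> .   bit 7 = 0  t=0,i=4
  ##. -> .   bit 6 = 0  t=0,i=7
  #.# -> .   bit 5 = 0  t=0,i=8
  #.. -> .   bit 4 = 0  t=0,i=1
  .## -> .   bit 3 = 0  t=0,i=3
  .#. -> #   bit 2 = 1  t=0,i=0
  ..# -> #   bit 1 = 1  t=0,i=2
  ... -> .   bit 0 = 0  t=1,i=4
  bits 00000110 = 6

6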